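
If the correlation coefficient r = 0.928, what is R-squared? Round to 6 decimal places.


R^2 = r^2 = (0.928)^2 = 0.861184

0.861184


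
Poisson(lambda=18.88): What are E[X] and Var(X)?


E[X] = Var(X) = lambda = 18.88

18.88, 18.88


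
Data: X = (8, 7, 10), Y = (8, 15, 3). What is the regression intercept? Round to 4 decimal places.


a = ybar - b*xbar, where b = sum((xi-xbar)(yi-ybar)) / sum((xi-xbar)^2)
n = 3, xbar = 25/3 ≈ 8.333333, ybar = 26/3 ≈ 8.666667
Sxy = sum((xi-xbar)(yi-ybar)) = -53/3 ≈ -17.666667
Sxx = sum((xi-xbar)^2) = 14/3 ≈ 4.666667
b = Sxy / Sxx = -53/14 ≈ -3.785714
a = 8.666667 - (-3.785714) * 8.333333 = 563/14 ≈ 40.214286

40.2143


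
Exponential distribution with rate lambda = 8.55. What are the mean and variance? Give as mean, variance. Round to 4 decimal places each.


mean = 1/lam, var = 1/lam^2
mean = 1 / 8.55 = 20/171 ≈ 0.116959
lam^2 = 8.55^2 = 73.1025
var = 1 / 73.1025 ≈ 0.013679

0.1170, 0.0137


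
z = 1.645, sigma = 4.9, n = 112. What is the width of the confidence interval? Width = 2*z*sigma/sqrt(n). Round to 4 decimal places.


width = 2*z*sigma/sqrt(n)
2*z*sigma = 2 * 1.645 * 4.9 = 16.121
sqrt(112) ≈ 10.583005
width = 16.121 / 10.583005 ≈ 1.523291

1.5233


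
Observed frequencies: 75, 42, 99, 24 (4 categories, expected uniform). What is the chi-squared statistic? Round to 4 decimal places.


chi2 = sum((O-E)^2/E), E = total/4
total = 240, E = 240/4 = 60
(75 - 60)^2 / 60 = 225 / 60 = 3.75
(42 - 60)^2 / 60 = 324 / 60 = 5.4
(99 - 60)^2 / 60 = 1521 / 60 = 25.35
(24 - 60)^2 / 60 = 1296 / 60 = 21.6
chi2 = 56.1

56.1000


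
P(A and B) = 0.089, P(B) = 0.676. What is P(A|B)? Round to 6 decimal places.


P(A|B) = P(A and B) / P(B) = 0.089 / 0.676 = 89/676 ≈ 0.13165680

0.131657


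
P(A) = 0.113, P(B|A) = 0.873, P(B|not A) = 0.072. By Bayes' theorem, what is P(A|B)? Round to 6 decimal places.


P(A|B) = P(B|A)*P(A) / P(B), P(B) = P(B|A)*P(A) + P(B|not A)*P(not A)
P(B|A)*P(A) = 0.873 * 0.113 = 0.098649
P(B|not A)*P(not A) = 0.072 * 0.887 = 0.063864
P(B) = 0.098649 + 0.063864 = 0.162513
P(A|B) = 0.098649 / 0.162513 ≈ 0.60702221

0.607022


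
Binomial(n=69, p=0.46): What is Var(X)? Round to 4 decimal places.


Var = n*p*(1-p) = 69 * 0.46 * 0.54 = 17.1396

17.1396


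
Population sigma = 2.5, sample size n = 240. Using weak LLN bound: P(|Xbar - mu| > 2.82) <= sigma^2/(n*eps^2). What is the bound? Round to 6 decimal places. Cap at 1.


bound = min(1, sigma^2/(n*eps^2))
sigma^2 = 2.5^2 = 6.25
n*eps^2 = 240 * 2.82^2 = 240 * 7.9524 = 1908.576
sigma^2/(n*eps^2) = 6.25 / 1908.576 ≈ 0.00327469

0.003275


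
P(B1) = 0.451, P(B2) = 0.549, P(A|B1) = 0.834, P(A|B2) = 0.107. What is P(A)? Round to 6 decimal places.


P(A) = P(A|B1)*P(B1) + P(A|B2)*P(B2)
P(A|B1)*P(B1) = 0.834 * 0.451 = 0.376134
P(A|B2)*P(B2) = 0.107 * 0.549 = 0.058743
P(A) = 0.376134 + 0.058743 = 0.434877

0.434877


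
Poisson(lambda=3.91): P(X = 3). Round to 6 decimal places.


P = e^(-lam) * lam^k / k!
e^(-3.91) ≈ 0.02004050
lam^k = 3.91^3 = 59.776471
k! = 3! = 6
P = 0.02004050 * 59.776471 / 6 ≈ 0.199658

0.199658


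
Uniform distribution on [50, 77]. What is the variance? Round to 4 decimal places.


Var = (b-a)^2 / 12
(b-a)^2 = (77 - 50)^2 = 729
Var = 729/12 = 60.75

60.7500


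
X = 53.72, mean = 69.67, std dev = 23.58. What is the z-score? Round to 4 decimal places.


z = (X - mu) / sigma
X - mu = 53.72 - 69.67 = -15.95
z = -15.95 / 23.58 = -1595/2358 ≈ -0.676421

-0.6764


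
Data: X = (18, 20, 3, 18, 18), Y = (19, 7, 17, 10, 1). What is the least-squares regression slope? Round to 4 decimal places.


b = sum((xi-xbar)(yi-ybar)) / sum((xi-xbar)^2)
n = 5, xbar = 77/5 = 15.4, ybar = 54/5 = 10.8
Sxy = sum((xi-xbar)(yi-ybar)) = -100.6
Sxx = sum((xi-xbar)^2) = 195.2
b = Sxy / Sxx = -503/976 ≈ -0.515369

-0.5154


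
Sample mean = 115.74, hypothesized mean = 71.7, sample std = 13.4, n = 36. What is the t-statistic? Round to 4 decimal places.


t = (xbar - mu0) / (s/sqrt(n))
xbar - mu0 = 115.74 - 71.7 = 44.04
sqrt(36) = 6
s/sqrt(n) = 13.4 / 6 = 67/30 ≈ 2.23333333
t = 44.04 / 2.23333333 = 6606/335 ≈ 19.719403

19.7194


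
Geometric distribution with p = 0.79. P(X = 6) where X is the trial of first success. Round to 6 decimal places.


P = (1-p)^(k-1) * p
(1-p)^(k-1) = 0.21^5 = 0.0004084101
P = 0.0004084101 * 0.79 ≈ 0.0003226440

0.000323


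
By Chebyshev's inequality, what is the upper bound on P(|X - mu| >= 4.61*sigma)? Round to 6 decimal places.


P <= 1/k^2
k^2 = 4.61^2 = 21.2521
1/k^2 = 1 / 21.2521 ≈ 0.04705417

0.047054


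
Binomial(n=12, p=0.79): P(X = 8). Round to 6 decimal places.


P = C(n,k) * p^k * (1-p)^(n-k)
C(12,8) = 495
p^k = 0.79^8 ≈ 0.1517109
(1-p)^(n-k) = 0.21^4 = 0.00194481
P = 495 * 0.1517109 * 0.00194481 ≈ 0.146049

0.146049


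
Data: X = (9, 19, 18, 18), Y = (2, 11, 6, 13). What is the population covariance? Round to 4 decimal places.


Cov = (1/n)*sum((xi-xbar)(yi-ybar))
n = 4, xbar = 64/4 = 16, ybar = 32/4 = 8
sum((xi-xbar)(yi-ybar)) = 57
Cov = 57 / 4 = 14.25

14.2500


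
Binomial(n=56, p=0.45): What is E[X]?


E[X] = n*p = 56 * 0.45 = 25.2

25.2


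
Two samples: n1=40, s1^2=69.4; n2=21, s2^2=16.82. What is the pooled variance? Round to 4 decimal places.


sp^2 = ((n1-1)*s1^2 + (n2-1)*s2^2)/(n1+n2-2)
(n1-1)*s1^2 = 39 * 69.4 = 2706.6
(n2-1)*s2^2 = 20 * 16.82 = 336.4
numerator = 2706.6 + 336.4 = 3043
n1+n2-2 = 59
sp^2 = 3043 / 59 = 3043/59 ≈ 51.576271

51.5763


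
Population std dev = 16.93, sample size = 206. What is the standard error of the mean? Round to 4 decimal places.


SE = sigma / sqrt(n)
sqrt(206) ≈ 14.352700
SE = 16.93 / 14.352700 ≈ 1.179569

1.1796


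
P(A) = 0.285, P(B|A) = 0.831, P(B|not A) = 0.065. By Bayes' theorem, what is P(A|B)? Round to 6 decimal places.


P(A|B) = P(B|A)*P(A) / P(B), P(B) = P(B|A)*P(A) + P(B|not A)*P(not A)
P(B|A)*P(A) = 0.831 * 0.285 = 0.236835
P(B|not A)*P(not A) = 0.065 * 0.715 = 0.046475
P(B) = 0.236835 + 0.046475 = 0.28331
P(A|B) = 0.236835 / 0.28331 ≈ 0.83595708

0.835957


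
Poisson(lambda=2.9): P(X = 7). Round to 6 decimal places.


P = e^(-lam) * lam^k / k!
e^(-2.9) ≈ 0.05502322
lam^k = 2.9^7 ≈ 1724.987631
k! = 7! = 5040
P = 0.05502322 * 1724.987631 / 5040 ≈ 0.018832

0.018832


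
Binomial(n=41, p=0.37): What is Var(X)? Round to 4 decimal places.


Var = n*p*(1-p) = 41 * 0.37 * 0.63 = 9.5571

9.5571


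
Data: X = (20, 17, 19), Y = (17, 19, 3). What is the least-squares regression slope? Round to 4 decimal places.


b = sum((xi-xbar)(yi-ybar)) / sum((xi-xbar)^2)
n = 3, xbar = 56/3 ≈ 18.666667, ybar = 39/3 = 13
Sxy = sum((xi-xbar)(yi-ybar)) = -8
Sxx = sum((xi-xbar)^2) = 14/3 ≈ 4.666667
b = Sxy / Sxx = -12/7 ≈ -1.714286

-1.7143


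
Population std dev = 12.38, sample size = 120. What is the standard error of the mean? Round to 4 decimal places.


SE = sigma / sqrt(n)
sqrt(120) ≈ 10.954451
SE = 12.38 / 10.954451 ≈ 1.130134

1.1301


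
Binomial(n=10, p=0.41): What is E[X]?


E[X] = n*p = 10 * 0.41 = 4.1

4.1


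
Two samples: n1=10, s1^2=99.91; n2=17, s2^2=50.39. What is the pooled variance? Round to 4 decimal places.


sp^2 = ((n1-1)*s1^2 + (n2-1)*s2^2)/(n1+n2-2)
(n1-1)*s1^2 = 9 * 99.91 = 899.19
(n2-1)*s2^2 = 16 * 50.39 = 806.24
numerator = 899.19 + 806.24 = 1705.43
n1+n2-2 = 25
sp^2 = 1705.43 / 25 = 68.2172

68.2172


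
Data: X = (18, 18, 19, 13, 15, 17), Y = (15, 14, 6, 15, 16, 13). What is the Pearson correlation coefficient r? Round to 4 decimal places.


r = sum((xi-xbar)(yi-ybar)) / sqrt(sum((xi-xbar)^2) * sum((yi-ybar)^2))
n = 6, xbar = 100/6 = 50/3 ≈ 16.666667, ybar = 79/6 ≈ 13.166667
Sxy = sum((xi-xbar)(yi-ybar)) = -74/3 ≈ -24.666667
Sxx = sum((xi-xbar)^2) = 76/3 ≈ 25.333333
Syy = sum((yi-ybar)^2) = 401/6 ≈ 66.833333
sqrt(Sxx*Syy) ≈ 41.147431
r = Sxy / sqrt(Sxx*Syy) = -24.666667 / 41.147431 ≈ -0.599470

-0.5995


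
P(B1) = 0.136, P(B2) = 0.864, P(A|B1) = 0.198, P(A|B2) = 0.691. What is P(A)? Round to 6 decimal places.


P(A) = P(A|B1)*P(B1) + P(A|B2)*P(B2)
P(A|B1)*P(B1) = 0.198 * 0.136 = 0.026928
P(A|B2)*P(B2) = 0.691 * 0.864 = 0.597024
P(A) = 0.026928 + 0.597024 = 0.623952

0.623952


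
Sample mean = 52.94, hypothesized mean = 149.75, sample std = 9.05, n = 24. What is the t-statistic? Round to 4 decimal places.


t = (xbar - mu0) / (s/sqrt(n))
xbar - mu0 = 52.94 - 149.75 = -96.81
sqrt(24) ≈ 4.89897949
s/sqrt(n) = 9.05 / 4.89897949 ≈ 1.84732351
t = -96.81 / 1.84732351 ≈ -52.405547

-52.4055


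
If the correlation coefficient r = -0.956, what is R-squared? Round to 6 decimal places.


R^2 = r^2 = (-0.956)^2 = 0.913936

0.913936


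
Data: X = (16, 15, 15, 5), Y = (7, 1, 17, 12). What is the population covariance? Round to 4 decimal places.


Cov = (1/n)*sum((xi-xbar)(yi-ybar))
n = 4, xbar = 51/4 = 12.75, ybar = 37/4 = 9.25
sum((xi-xbar)(yi-ybar)) = -29.75
Cov = -29.75 / 4 = -7.4375

-7.4375


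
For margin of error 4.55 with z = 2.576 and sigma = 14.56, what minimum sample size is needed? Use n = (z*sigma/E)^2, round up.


z*sigma/E = 2.576 * 14.56 / 4.55 = 8.2432
(z*sigma/E)^2 ≈ 67.950346
round up: n = 68

68


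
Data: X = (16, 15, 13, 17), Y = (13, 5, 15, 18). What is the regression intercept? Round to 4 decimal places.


a = ybar - b*xbar, where b = sum((xi-xbar)(yi-ybar)) / sum((xi-xbar)^2)
n = 4, xbar = 61/4 = 15.25, ybar = 51/4 = 12.75
Sxy = sum((xi-xbar)(yi-ybar)) = 6.25
Sxx = sum((xi-xbar)^2) = 8.75
b = Sxy / Sxx = 5/7 ≈ 0.714286
a = 12.75 - 0.714286 * 15.25 = 13/7 ≈ 1.857143

1.8571


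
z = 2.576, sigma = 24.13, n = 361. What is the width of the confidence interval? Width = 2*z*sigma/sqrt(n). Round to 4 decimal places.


width = 2*z*sigma/sqrt(n)
2*z*sigma = 2 * 2.576 * 24.13 = 124.31776
sqrt(361) = 19
width = 124.31776 / 19 = 6.54304

6.5430


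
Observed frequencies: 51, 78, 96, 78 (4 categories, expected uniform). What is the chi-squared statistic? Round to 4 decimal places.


chi2 = sum((O-E)^2/E), E = total/4
total = 303, E = 303/4 = 75.75
(51 - 75.75)^2 / 75.75 = 612.5625 / 75.75 = 3267/404 ≈ 8.086634
(78 - 75.75)^2 / 75.75 = 5.0625 / 75.75 = 27/404 ≈ 0.066832
(96 - 75.75)^2 / 75.75 = 410.0625 / 75.75 = 2187/404 ≈ 5.413366
(78 - 75.75)^2 / 75.75 = 5.0625 / 75.75 = 27/404 ≈ 0.066832
chi2 = 1377/101 ≈ 13.633663

13.6337


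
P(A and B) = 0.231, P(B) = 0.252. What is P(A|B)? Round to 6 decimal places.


P(A|B) = P(A and B) / P(B) = 0.231 / 0.252 = 11/12 ≈ 0.91666667

0.916667


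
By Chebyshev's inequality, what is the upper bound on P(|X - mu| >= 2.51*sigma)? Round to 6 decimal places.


P <= 1/k^2
k^2 = 2.51^2 = 6.3001
1/k^2 = 1 / 6.3001 ≈ 0.15872764

0.158728


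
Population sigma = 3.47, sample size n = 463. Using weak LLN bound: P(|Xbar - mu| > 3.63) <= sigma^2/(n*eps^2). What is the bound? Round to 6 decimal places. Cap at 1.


bound = min(1, sigma^2/(n*eps^2))
sigma^2 = 3.47^2 = 12.0409
n*eps^2 = 463 * 3.63^2 = 463 * 13.1769 = 6100.9047
sigma^2/(n*eps^2) = 12.0409 / 6100.9047 ≈ 0.00197363

0.001974


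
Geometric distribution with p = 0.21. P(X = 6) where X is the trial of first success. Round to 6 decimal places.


P = (1-p)^(k-1) * p
(1-p)^(k-1) = 0.79^5 ≈ 0.3077056
P = 0.3077056 * 0.21 ≈ 0.06461818

0.064618


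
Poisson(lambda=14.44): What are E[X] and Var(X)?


E[X] = Var(X) = lambda = 14.44

14.44, 14.44


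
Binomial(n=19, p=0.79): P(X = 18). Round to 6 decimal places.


P = C(n,k) * p^k * (1-p)^(n-k)
C(19,18) = 19
p^k = 0.79^18 ≈ 0.01436441
(1-p)^(n-k) = 0.21^1 = 0.21
P = 19 * 0.01436441 * 0.21 ≈ 0.057314

0.057314


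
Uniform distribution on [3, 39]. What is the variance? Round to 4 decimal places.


Var = (b-a)^2 / 12
(b-a)^2 = (39 - 3)^2 = 1296
Var = 1296/12 = 108

108.0000


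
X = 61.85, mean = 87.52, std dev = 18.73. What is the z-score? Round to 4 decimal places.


z = (X - mu) / sigma
X - mu = 61.85 - 87.52 = -25.67
z = -25.67 / 18.73 = -2567/1873 ≈ -1.370529

-1.3705


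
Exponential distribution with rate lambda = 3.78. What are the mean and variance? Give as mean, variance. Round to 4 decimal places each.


mean = 1/lam, var = 1/lam^2
mean = 1 / 3.78 = 50/189 ≈ 0.264550
lam^2 = 3.78^2 = 14.2884
var = 1 / 14.2884 ≈ 0.069987

0.2646, 0.0700


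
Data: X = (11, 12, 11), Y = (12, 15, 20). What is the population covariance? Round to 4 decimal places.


Cov = (1/n)*sum((xi-xbar)(yi-ybar))
n = 3, xbar = 34/3 ≈ 11.333333, ybar = 47/3 ≈ 15.666667
sum((xi-xbar)(yi-ybar)) = -2/3 ≈ -0.666667
Cov = -0.666667 / 3 = -2/9 ≈ -0.222222

-0.2222


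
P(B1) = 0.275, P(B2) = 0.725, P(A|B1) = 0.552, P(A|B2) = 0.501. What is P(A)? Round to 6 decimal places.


P(A) = P(A|B1)*P(B1) + P(A|B2)*P(B2)
P(A|B1)*P(B1) = 0.552 * 0.275 = 0.1518
P(A|B2)*P(B2) = 0.501 * 0.725 = 0.363225
P(A) = 0.1518 + 0.363225 = 0.515025

0.515025


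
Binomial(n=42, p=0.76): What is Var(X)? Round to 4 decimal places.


Var = n*p*(1-p) = 42 * 0.76 * 0.24 = 7.6608

7.6608


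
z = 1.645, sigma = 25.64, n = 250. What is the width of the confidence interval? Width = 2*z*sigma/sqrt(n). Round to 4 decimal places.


width = 2*z*sigma/sqrt(n)
2*z*sigma = 2 * 1.645 * 25.64 = 84.3556
sqrt(250) ≈ 15.811388
width = 84.3556 / 15.811388 ≈ 5.335117

5.3351


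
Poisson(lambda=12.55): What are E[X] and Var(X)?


E[X] = Var(X) = lambda = 12.55

12.55, 12.55


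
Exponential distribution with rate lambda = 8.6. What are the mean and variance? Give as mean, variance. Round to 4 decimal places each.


mean = 1/lam, var = 1/lam^2
mean = 1 / 8.6 = 5/43 ≈ 0.116279
lam^2 = 8.6^2 = 73.96
var = 1 / 73.96 = 25/1849 ≈ 0.013521

0.1163, 0.0135


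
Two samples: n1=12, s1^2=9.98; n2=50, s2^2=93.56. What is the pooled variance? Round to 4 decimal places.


sp^2 = ((n1-1)*s1^2 + (n2-1)*s2^2)/(n1+n2-2)
(n1-1)*s1^2 = 11 * 9.98 = 109.78
(n2-1)*s2^2 = 49 * 93.56 = 4584.44
numerator = 109.78 + 4584.44 = 4694.22
n1+n2-2 = 60
sp^2 = 4694.22 / 60 = 78.237

78.2370


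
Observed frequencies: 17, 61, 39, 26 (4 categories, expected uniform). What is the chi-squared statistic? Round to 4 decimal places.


chi2 = sum((O-E)^2/E), E = total/4
total = 143, E = 143/4 = 35.75
(17 - 35.75)^2 / 35.75 = 351.5625 / 35.75 = 5625/572 ≈ 9.833916
(61 - 35.75)^2 / 35.75 = 637.5625 / 35.75 = 10201/572 ≈ 17.833916
(39 - 35.75)^2 / 35.75 = 10.5625 / 35.75 = 13/44 ≈ 0.295455
(26 - 35.75)^2 / 35.75 = 95.0625 / 35.75 = 117/44 ≈ 2.659091
chi2 = 4379/143 ≈ 30.622378

30.6224


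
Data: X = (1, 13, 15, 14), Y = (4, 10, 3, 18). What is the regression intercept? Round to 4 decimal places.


a = ybar - b*xbar, where b = sum((xi-xbar)(yi-ybar)) / sum((xi-xbar)^2)
n = 4, xbar = 43/4 = 10.75, ybar = 35/4 = 8.75
Sxy = sum((xi-xbar)(yi-ybar)) = 54.75
Sxx = sum((xi-xbar)^2) = 128.75
b = Sxy / Sxx = 219/515 ≈ 0.425243
a = 8.75 - 0.425243 * 10.75 = 2152/515 ≈ 4.178641

4.1786


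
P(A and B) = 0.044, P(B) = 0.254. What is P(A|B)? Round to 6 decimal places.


P(A|B) = P(A and B) / P(B) = 0.044 / 0.254 = 22/127 ≈ 0.17322835

0.173228


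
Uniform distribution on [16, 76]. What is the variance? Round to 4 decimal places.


Var = (b-a)^2 / 12
(b-a)^2 = (76 - 16)^2 = 3600
Var = 3600/12 = 300

300.0000


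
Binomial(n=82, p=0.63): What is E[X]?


E[X] = n*p = 82 * 0.63 = 51.66

51.66


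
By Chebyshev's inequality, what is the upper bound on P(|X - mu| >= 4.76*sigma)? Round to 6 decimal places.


P <= 1/k^2
k^2 = 4.76^2 = 22.6576
1/k^2 = 1 / 22.6576 ≈ 0.04413530

0.044135


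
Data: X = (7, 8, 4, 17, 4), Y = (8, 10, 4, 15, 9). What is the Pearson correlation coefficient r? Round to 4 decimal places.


r = sum((xi-xbar)(yi-ybar)) / sqrt(sum((xi-xbar)^2) * sum((yi-ybar)^2))
n = 5, xbar = 40/5 = 8, ybar = 46/5 = 9.2
Sxy = sum((xi-xbar)(yi-ybar)) = 75
Sxx = sum((xi-xbar)^2) = 114
Syy = sum((yi-ybar)^2) = 62.8
sqrt(Sxx*Syy) ≈ 84.612056
r = Sxy / sqrt(Sxx*Syy) = 75 / 84.612056 ≈ 0.886399

0.8864


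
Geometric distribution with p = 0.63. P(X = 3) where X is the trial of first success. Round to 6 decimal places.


P = (1-p)^(k-1) * p
(1-p)^(k-1) = 0.37^2 = 0.1369
P = 0.1369 * 0.63 = 0.086247

0.086247


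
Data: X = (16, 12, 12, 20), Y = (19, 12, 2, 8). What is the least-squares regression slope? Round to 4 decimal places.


b = sum((xi-xbar)(yi-ybar)) / sum((xi-xbar)^2)
n = 4, xbar = 60/4 = 15, ybar = 41/4 = 10.25
Sxy = sum((xi-xbar)(yi-ybar)) = 17
Sxx = sum((xi-xbar)^2) = 44
b = Sxy / Sxx = 17/44 ≈ 0.386364

0.3864


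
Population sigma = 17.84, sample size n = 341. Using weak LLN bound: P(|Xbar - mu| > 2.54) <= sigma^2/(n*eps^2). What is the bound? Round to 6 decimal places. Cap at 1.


bound = min(1, sigma^2/(n*eps^2))
sigma^2 = 17.84^2 = 318.2656
n*eps^2 = 341 * 2.54^2 = 341 * 6.4516 = 2199.9956
sigma^2/(n*eps^2) = 318.2656 / 2199.9956 ≈ 0.14466647

0.144666


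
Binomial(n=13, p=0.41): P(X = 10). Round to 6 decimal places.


P = C(n,k) * p^k * (1-p)^(n-k)
C(13,10) = 286
p^k = 0.41^10 ≈ 0.0001342266
(1-p)^(n-k) = 0.59^3 = 0.205379
P = 286 * 0.0001342266 * 0.205379 ≈ 0.007884

0.007884


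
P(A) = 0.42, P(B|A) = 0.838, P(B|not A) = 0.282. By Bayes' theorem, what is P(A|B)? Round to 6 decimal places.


P(A|B) = P(B|A)*P(A) / P(B), P(B) = P(B|A)*P(A) + P(B|not A)*P(not A)
P(B|A)*P(A) = 0.838 * 0.42 = 0.35196
P(B|not A)*P(not A) = 0.282 * 0.58 = 0.16356
P(B) = 0.35196 + 0.16356 = 0.51552
P(A|B) = 0.35196 / 0.51552 = 2933/4296 ≈ 0.68272812

0.682728


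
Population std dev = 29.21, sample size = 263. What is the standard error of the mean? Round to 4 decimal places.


SE = sigma / sqrt(n)
sqrt(263) ≈ 16.217275
SE = 29.21 / 16.217275 ≈ 1.801166

1.8012


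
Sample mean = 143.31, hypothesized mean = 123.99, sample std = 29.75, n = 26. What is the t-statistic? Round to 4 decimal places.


t = (xbar - mu0) / (s/sqrt(n))
xbar - mu0 = 143.31 - 123.99 = 19.32
sqrt(26) ≈ 5.09901951
s/sqrt(n) = 29.75 / 5.09901951 ≈ 5.83445502
t = 19.32 / 5.83445502 ≈ 3.311363

3.3114


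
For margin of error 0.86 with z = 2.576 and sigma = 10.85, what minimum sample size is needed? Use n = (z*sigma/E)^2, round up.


z*sigma/E = 2.576 * 10.85 / 0.86 = 34937/1075 ≈ 32.499535
(z*sigma/E)^2 ≈ 1056.219768
round up: n = 1057

1057


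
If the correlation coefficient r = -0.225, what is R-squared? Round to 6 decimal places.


R^2 = r^2 = (-0.225)^2 = 0.050625

0.050625


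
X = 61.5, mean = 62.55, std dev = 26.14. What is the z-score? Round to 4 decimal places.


z = (X - mu) / sigma
X - mu = 61.5 - 62.55 = -1.05
z = -1.05 / 26.14 = -105/2614 ≈ -0.040168

-0.0402


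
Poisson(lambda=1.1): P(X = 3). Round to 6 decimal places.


P = e^(-lam) * lam^k / k!
e^(-1.1) ≈ 0.3328711
lam^k = 1.1^3 = 1.331
k! = 3! = 6
P = 0.3328711 * 1.331 / 6 ≈ 0.073842

0.073842


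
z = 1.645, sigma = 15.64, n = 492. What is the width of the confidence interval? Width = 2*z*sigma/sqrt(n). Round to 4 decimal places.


width = 2*z*sigma/sqrt(n)
2*z*sigma = 2 * 1.645 * 15.64 = 51.4556
sqrt(492) ≈ 22.181073
width = 51.4556 / 22.181073 ≈ 2.319798

2.3198


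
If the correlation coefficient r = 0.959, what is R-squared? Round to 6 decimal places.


R^2 = r^2 = (0.959)^2 = 0.919681

0.919681


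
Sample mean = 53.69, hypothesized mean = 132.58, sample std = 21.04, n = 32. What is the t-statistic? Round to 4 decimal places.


t = (xbar - mu0) / (s/sqrt(n))
xbar - mu0 = 53.69 - 132.58 = -78.89
sqrt(32) ≈ 5.65685425
s/sqrt(n) = 21.04 / 5.65685425 ≈ 3.71938167
t = -78.89 / 3.71938167 ≈ -21.210515

-21.2105


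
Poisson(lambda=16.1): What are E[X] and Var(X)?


E[X] = Var(X) = lambda = 16.1

16.1, 16.1


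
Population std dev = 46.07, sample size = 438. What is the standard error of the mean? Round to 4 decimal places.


SE = sigma / sqrt(n)
sqrt(438) ≈ 20.928450
SE = 46.07 / 20.928450 ≈ 2.201310

2.2013


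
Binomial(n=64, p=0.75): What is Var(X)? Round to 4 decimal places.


Var = n*p*(1-p) = 64 * 0.75 * 0.25 = 12

12.0000


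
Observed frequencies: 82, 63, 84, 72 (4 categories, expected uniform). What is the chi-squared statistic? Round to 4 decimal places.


chi2 = sum((O-E)^2/E), E = total/4
total = 301, E = 301/4 = 75.25
(82 - 75.25)^2 / 75.25 = 45.5625 / 75.25 = 729/1204 ≈ 0.605482
(63 - 75.25)^2 / 75.25 = 150.0625 / 75.25 = 343/172 ≈ 1.994186
(84 - 75.25)^2 / 75.25 = 76.5625 / 75.25 = 175/172 ≈ 1.017442
(72 - 75.25)^2 / 75.25 = 10.5625 / 75.25 = 169/1204 ≈ 0.140365
chi2 = 1131/301 ≈ 3.757475

3.7575


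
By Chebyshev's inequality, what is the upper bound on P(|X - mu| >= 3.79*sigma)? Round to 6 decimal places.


P <= 1/k^2
k^2 = 3.79^2 = 14.3641
1/k^2 = 1 / 14.3641 ≈ 0.06961801

0.069618


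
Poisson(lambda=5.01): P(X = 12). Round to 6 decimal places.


P = e^(-lam) * lam^k / k!
e^(-5.01) ≈ 0.006670903
lam^k = 5.01^12 ≈ 250064884.752296
k! = 12! = 479001600
P = 0.006670903 * 250064884.752296 / 479001600 ≈ 0.003483

0.003483


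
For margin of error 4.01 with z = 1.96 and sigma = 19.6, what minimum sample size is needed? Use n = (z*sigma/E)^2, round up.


z*sigma/E = 1.96 * 19.6 / 4.01 = 19208/2005 ≈ 9.580050
(z*sigma/E)^2 ≈ 91.777356
round up: n = 92

92


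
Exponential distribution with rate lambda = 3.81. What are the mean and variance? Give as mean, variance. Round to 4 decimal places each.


mean = 1/lam, var = 1/lam^2
mean = 1 / 3.81 = 100/381 ≈ 0.262467
lam^2 = 3.81^2 = 14.5161
var = 1 / 14.5161 ≈ 0.068889

0.2625, 0.0689


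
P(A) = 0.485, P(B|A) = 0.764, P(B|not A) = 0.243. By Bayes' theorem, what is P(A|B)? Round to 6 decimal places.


P(A|B) = P(B|A)*P(A) / P(B), P(B) = P(B|A)*P(A) + P(B|not A)*P(not A)
P(B|A)*P(A) = 0.764 * 0.485 = 0.37054
P(B|not A)*P(not A) = 0.243 * 0.515 = 0.125145
P(B) = 0.37054 + 0.125145 = 0.495685
P(A|B) = 0.37054 / 0.495685 ≈ 0.74753119

0.747531


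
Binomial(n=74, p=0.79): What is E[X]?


E[X] = n*p = 74 * 0.79 = 58.46

58.46


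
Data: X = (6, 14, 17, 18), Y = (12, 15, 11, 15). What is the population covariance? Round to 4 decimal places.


Cov = (1/n)*sum((xi-xbar)(yi-ybar))
n = 4, xbar = 55/4 = 13.75, ybar = 53/4 = 13.25
sum((xi-xbar)(yi-ybar)) = 10.25
Cov = 10.25 / 4 = 2.5625

2.5625


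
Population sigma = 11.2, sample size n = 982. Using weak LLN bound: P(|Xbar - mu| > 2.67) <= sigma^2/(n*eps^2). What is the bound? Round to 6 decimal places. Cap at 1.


bound = min(1, sigma^2/(n*eps^2))
sigma^2 = 11.2^2 = 125.44
n*eps^2 = 982 * 2.67^2 = 982 * 7.1289 = 7000.5798
sigma^2/(n*eps^2) = 125.44 / 7000.5798 ≈ 0.01791852

0.017919


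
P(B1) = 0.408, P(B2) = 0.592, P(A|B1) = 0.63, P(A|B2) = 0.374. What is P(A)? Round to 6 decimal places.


P(A) = P(A|B1)*P(B1) + P(A|B2)*P(B2)
P(A|B1)*P(B1) = 0.63 * 0.408 = 0.25704
P(A|B2)*P(B2) = 0.374 * 0.592 = 0.221408
P(A) = 0.25704 + 0.221408 = 0.478448

0.478448


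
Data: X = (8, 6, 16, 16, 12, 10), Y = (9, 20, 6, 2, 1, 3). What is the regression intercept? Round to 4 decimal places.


a = ybar - b*xbar, where b = sum((xi-xbar)(yi-ybar)) / sum((xi-xbar)^2)
n = 6, xbar = 68/6 = 34/3 ≈ 11.333333, ybar = 41/6 ≈ 6.833333
Sxy = sum((xi-xbar)(yi-ybar)) = -308/3 ≈ -102.666667
Sxx = sum((xi-xbar)^2) = 256/3 ≈ 85.333333
b = Sxy / Sxx = -1.203125
a = 6.833333 - (-1.203125) * 11.333333 = 20.46875

20.4688


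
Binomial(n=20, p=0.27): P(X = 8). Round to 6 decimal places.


P = C(n,k) * p^k * (1-p)^(n-k)
C(20,8) = 125970
p^k = 0.27^8 ≈ 0.00002824295
(1-p)^(n-k) = 0.73^12 ≈ 0.02290205
P = 125970 * 0.00002824295 * 0.02290205 ≈ 0.081480

0.081480


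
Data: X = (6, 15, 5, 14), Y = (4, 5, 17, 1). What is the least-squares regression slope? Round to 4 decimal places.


b = sum((xi-xbar)(yi-ybar)) / sum((xi-xbar)^2)
n = 4, xbar = 40/4 = 10, ybar = 27/4 = 6.75
Sxy = sum((xi-xbar)(yi-ybar)) = -72
Sxx = sum((xi-xbar)^2) = 82
b = Sxy / Sxx = -36/41 ≈ -0.878049

-0.8780


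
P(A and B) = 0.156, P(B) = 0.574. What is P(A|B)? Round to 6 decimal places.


P(A|B) = P(A and B) / P(B) = 0.156 / 0.574 = 78/287 ≈ 0.27177700

0.271777


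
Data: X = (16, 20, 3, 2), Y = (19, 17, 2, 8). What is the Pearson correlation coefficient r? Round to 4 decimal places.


r = sum((xi-xbar)(yi-ybar)) / sqrt(sum((xi-xbar)^2) * sum((yi-ybar)^2))
n = 4, xbar = 41/4 = 10.25, ybar = 46/4 = 11.5
Sxy = sum((xi-xbar)(yi-ybar)) = 194.5
Sxx = sum((xi-xbar)^2) = 248.75
Syy = sum((yi-ybar)^2) = 189
sqrt(Sxx*Syy) ≈ 216.826544
r = Sxy / sqrt(Sxx*Syy) = 194.5 / 216.826544 ≈ 0.897030

0.8970


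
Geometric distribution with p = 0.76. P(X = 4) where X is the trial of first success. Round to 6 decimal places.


P = (1-p)^(k-1) * p
(1-p)^(k-1) = 0.24^3 = 0.013824
P = 0.013824 * 0.76 = 0.01050624

0.010506


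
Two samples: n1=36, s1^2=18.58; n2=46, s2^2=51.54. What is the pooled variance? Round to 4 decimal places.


sp^2 = ((n1-1)*s1^2 + (n2-1)*s2^2)/(n1+n2-2)
(n1-1)*s1^2 = 35 * 18.58 = 650.3
(n2-1)*s2^2 = 45 * 51.54 = 2319.3
numerator = 650.3 + 2319.3 = 2969.6
n1+n2-2 = 80
sp^2 = 2969.6 / 80 = 37.12

37.1200


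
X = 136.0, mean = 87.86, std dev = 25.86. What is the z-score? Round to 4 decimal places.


z = (X - mu) / sigma
X - mu = 136.0 - 87.86 = 48.14
z = 48.14 / 25.86 = 2407/1293 ≈ 1.861562

1.8616


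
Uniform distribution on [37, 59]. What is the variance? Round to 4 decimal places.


Var = (b-a)^2 / 12
(b-a)^2 = (59 - 37)^2 = 484
Var = 484/12 ≈ 40.333333

40.3333


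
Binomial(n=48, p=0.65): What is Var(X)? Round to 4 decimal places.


Var = n*p*(1-p) = 48 * 0.65 * 0.35 = 10.92

10.9200


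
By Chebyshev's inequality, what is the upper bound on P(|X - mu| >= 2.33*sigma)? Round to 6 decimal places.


P <= 1/k^2
k^2 = 2.33^2 = 5.4289
1/k^2 = 1 / 5.4289 ≈ 0.18419938

0.184199


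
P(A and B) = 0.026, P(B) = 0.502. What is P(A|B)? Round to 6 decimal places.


P(A|B) = P(A and B) / P(B) = 0.026 / 0.502 = 13/251 ≈ 0.05179283

0.051793


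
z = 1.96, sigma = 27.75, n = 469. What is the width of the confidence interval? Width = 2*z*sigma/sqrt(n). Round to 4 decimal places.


width = 2*z*sigma/sqrt(n)
2*z*sigma = 2 * 1.96 * 27.75 = 108.78
sqrt(469) ≈ 21.656408
width = 108.78 / 21.656408 ≈ 5.022994

5.0230


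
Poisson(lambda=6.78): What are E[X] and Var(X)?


E[X] = Var(X) = lambda = 6.78

6.78, 6.78


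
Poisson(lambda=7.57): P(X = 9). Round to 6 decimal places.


P = e^(-lam) * lam^k / k!
e^(-7.57) ≈ 0.0005156924
lam^k = 7.57^9 ≈ 81632465.884993
k! = 9! = 362880
P = 0.0005156924 * 81632465.884993 / 362880 ≈ 0.116009

0.116009


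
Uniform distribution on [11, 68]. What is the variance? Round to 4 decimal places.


Var = (b-a)^2 / 12
(b-a)^2 = (68 - 11)^2 = 3249
Var = 3249/12 = 270.75

270.7500


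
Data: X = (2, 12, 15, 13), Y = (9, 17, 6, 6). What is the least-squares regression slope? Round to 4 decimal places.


b = sum((xi-xbar)(yi-ybar)) / sum((xi-xbar)^2)
n = 4, xbar = 42/4 = 10.5, ybar = 38/4 = 9.5
Sxy = sum((xi-xbar)(yi-ybar)) = -9
Sxx = sum((xi-xbar)^2) = 101
b = Sxy / Sxx = -9/101 ≈ -0.089109

-0.0891


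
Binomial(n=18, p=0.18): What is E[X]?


E[X] = n*p = 18 * 0.18 = 3.24

3.24


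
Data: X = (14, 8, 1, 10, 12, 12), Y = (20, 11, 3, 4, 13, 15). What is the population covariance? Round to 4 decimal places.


Cov = (1/n)*sum((xi-xbar)(yi-ybar))
n = 6, xbar = 57/6 = 9.5, ybar = 66/6 = 11
sum((xi-xbar)(yi-ybar)) = 120
Cov = 120 / 6 = 20

20.0000


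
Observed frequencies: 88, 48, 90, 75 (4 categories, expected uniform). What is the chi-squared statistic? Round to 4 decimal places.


chi2 = sum((O-E)^2/E), E = total/4
total = 301, E = 301/4 = 75.25
(88 - 75.25)^2 / 75.25 = 162.5625 / 75.25 = 2601/1204 ≈ 2.160299
(48 - 75.25)^2 / 75.25 = 742.5625 / 75.25 = 11881/1204 ≈ 9.867940
(90 - 75.25)^2 / 75.25 = 217.5625 / 75.25 = 3481/1204 ≈ 2.891196
(75 - 75.25)^2 / 75.25 = 0.0625 / 75.25 = 1/1204 ≈ 0.000831
chi2 = 4491/301 ≈ 14.920266

14.9203


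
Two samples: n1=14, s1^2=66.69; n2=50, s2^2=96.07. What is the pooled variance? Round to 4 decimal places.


sp^2 = ((n1-1)*s1^2 + (n2-1)*s2^2)/(n1+n2-2)
(n1-1)*s1^2 = 13 * 66.69 = 866.97
(n2-1)*s2^2 = 49 * 96.07 = 4707.43
numerator = 866.97 + 4707.43 = 5574.4
n1+n2-2 = 62
sp^2 = 5574.4 / 62 = 13936/155 ≈ 89.909677

89.9097


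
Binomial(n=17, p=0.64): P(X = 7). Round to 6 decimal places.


P = C(n,k) * p^k * (1-p)^(n-k)
C(17,7) = 19448
p^k = 0.64^7 ≈ 0.04398047
(1-p)^(n-k) = 0.36^10 ≈ 0.00003656158
P = 19448 * 0.04398047 * 0.00003656158 ≈ 0.031272

0.031272


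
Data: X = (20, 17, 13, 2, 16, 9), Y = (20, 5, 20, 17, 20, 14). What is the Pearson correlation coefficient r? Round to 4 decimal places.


r = sum((xi-xbar)(yi-ybar)) / sqrt(sum((xi-xbar)^2) * sum((yi-ybar)^2))
n = 6, xbar = 77/6 ≈ 12.833333, ybar = 96/6 = 16
Sxy = sum((xi-xbar)(yi-ybar)) = -7
Sxx = sum((xi-xbar)^2) = 1265/6 ≈ 210.833333
Syy = sum((yi-ybar)^2) = 174
sqrt(Sxx*Syy) ≈ 191.533287
r = Sxy / sqrt(Sxx*Syy) = -7 / 191.533287 ≈ -0.036547

-0.0365


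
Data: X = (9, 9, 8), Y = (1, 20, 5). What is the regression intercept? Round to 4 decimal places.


a = ybar - b*xbar, where b = sum((xi-xbar)(yi-ybar)) / sum((xi-xbar)^2)
n = 3, xbar = 26/3 ≈ 8.666667, ybar = 26/3 ≈ 8.666667
Sxy = sum((xi-xbar)(yi-ybar)) = 11/3 ≈ 3.666667
Sxx = sum((xi-xbar)^2) = 2/3 ≈ 0.666667
b = Sxy / Sxx = 5.5
a = 8.666667 - 5.5 * 8.666667 = -39

-39.0000


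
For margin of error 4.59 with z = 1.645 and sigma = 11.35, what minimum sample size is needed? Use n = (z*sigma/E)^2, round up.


z*sigma/E = 1.645 * 11.35 / 4.59 ≈ 4.067702
(z*sigma/E)^2 ≈ 16.546196
round up: n = 17

17


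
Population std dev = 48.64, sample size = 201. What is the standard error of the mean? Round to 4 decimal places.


SE = sigma / sqrt(n)
sqrt(201) ≈ 14.177447
SE = 48.64 / 14.177447 ≈ 3.430801

3.4308


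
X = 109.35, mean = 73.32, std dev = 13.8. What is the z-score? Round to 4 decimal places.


z = (X - mu) / sigma
X - mu = 109.35 - 73.32 = 36.03
z = 36.03 / 13.8 = 1201/460 ≈ 2.610870

2.6109


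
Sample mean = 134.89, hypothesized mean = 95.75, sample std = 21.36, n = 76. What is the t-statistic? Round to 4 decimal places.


t = (xbar - mu0) / (s/sqrt(n))
xbar - mu0 = 134.89 - 95.75 = 39.14
sqrt(76) ≈ 8.71779789
s/sqrt(n) = 21.36 / 8.71779789 ≈ 2.45016004
t = 39.14 / 2.45016004 ≈ 15.974467

15.9745


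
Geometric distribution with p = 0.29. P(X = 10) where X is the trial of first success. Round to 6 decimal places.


P = (1-p)^(k-1) * p
(1-p)^(k-1) = 0.71^9 ≈ 0.04584850
P = 0.04584850 * 0.29 ≈ 0.01329607

0.013296


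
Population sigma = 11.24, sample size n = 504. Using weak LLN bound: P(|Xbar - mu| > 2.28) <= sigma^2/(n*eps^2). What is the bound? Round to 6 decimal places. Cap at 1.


bound = min(1, sigma^2/(n*eps^2))
sigma^2 = 11.24^2 = 126.3376
n*eps^2 = 504 * 2.28^2 = 504 * 5.1984 = 2619.9936
sigma^2/(n*eps^2) = 126.3376 / 2619.9936 ≈ 0.04822058

0.048221


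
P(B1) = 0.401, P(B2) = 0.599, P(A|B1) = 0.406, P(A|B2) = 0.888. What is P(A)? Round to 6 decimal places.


P(A) = P(A|B1)*P(B1) + P(A|B2)*P(B2)
P(A|B1)*P(B1) = 0.406 * 0.401 = 0.162806
P(A|B2)*P(B2) = 0.888 * 0.599 = 0.531912
P(A) = 0.162806 + 0.531912 = 0.694718

0.694718


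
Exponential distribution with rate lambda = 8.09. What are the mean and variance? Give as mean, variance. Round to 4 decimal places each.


mean = 1/lam, var = 1/lam^2
mean = 1 / 8.09 = 100/809 ≈ 0.123609
lam^2 = 8.09^2 = 65.4481
var = 1 / 65.4481 ≈ 0.015279

0.1236, 0.0153


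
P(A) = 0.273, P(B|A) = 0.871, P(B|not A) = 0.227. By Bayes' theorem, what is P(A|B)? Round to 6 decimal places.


P(A|B) = P(B|A)*P(A) / P(B), P(B) = P(B|A)*P(A) + P(B|not A)*P(not A)
P(B|A)*P(A) = 0.871 * 0.273 = 0.237783
P(B|not A)*P(not A) = 0.227 * 0.727 = 0.165029
P(B) = 0.237783 + 0.165029 = 0.402812
P(A|B) = 0.237783 / 0.402812 ≈ 0.59030764

0.590308


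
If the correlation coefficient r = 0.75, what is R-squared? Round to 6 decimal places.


R^2 = r^2 = (0.75)^2 = 0.5625

0.562500


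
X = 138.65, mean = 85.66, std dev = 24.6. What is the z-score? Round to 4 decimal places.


z = (X - mu) / sigma
X - mu = 138.65 - 85.66 = 52.99
z = 52.99 / 24.6 = 5299/2460 ≈ 2.154065

2.1541


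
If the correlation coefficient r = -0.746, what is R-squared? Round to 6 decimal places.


R^2 = r^2 = (-0.746)^2 = 0.556516

0.556516


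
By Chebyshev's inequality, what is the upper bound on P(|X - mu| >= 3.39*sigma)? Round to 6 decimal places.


P <= 1/k^2
k^2 = 3.39^2 = 11.4921
1/k^2 = 1 / 11.4921 ≈ 0.08701630

0.087016


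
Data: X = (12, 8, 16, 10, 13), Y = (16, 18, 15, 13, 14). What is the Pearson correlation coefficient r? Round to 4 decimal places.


r = sum((xi-xbar)(yi-ybar)) / sqrt(sum((xi-xbar)^2) * sum((yi-ybar)^2))
n = 5, xbar = 59/5 = 11.8, ybar = 76/5 = 15.2
Sxy = sum((xi-xbar)(yi-ybar)) = -8.8
Sxx = sum((xi-xbar)^2) = 36.8
Syy = sum((yi-ybar)^2) = 14.8
sqrt(Sxx*Syy) ≈ 23.337523
r = Sxy / sqrt(Sxx*Syy) = -8.8 / 23.337523 ≈ -0.377075

-0.3771


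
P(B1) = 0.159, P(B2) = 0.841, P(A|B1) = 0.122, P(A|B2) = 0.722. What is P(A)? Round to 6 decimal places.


P(A) = P(A|B1)*P(B1) + P(A|B2)*P(B2)
P(A|B1)*P(B1) = 0.122 * 0.159 = 0.019398
P(A|B2)*P(B2) = 0.722 * 0.841 = 0.607202
P(A) = 0.019398 + 0.607202 = 0.6266

0.626600


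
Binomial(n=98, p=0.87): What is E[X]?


E[X] = n*p = 98 * 0.87 = 85.26

85.26


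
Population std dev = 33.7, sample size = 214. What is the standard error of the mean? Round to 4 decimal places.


SE = sigma / sqrt(n)
sqrt(214) ≈ 14.628739
SE = 33.7 / 14.628739 ≈ 2.303685

2.3037


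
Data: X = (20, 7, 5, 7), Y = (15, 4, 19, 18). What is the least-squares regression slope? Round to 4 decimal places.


b = sum((xi-xbar)(yi-ybar)) / sum((xi-xbar)^2)
n = 4, xbar = 39/4 = 9.75, ybar = 56/4 = 14
Sxy = sum((xi-xbar)(yi-ybar)) = 3
Sxx = sum((xi-xbar)^2) = 142.75
b = Sxy / Sxx = 12/571 ≈ 0.021016

0.0210


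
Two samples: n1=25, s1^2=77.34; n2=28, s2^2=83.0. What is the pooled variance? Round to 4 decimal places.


sp^2 = ((n1-1)*s1^2 + (n2-1)*s2^2)/(n1+n2-2)
(n1-1)*s1^2 = 24 * 77.34 = 1856.16
(n2-1)*s2^2 = 27 * 83.0 = 2241
numerator = 1856.16 + 2241 = 4097.16
n1+n2-2 = 51
sp^2 = 4097.16 / 51 = 34143/425 ≈ 80.336471

80.3365


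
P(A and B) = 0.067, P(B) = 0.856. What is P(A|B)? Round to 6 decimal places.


P(A|B) = P(A and B) / P(B) = 0.067 / 0.856 = 67/856 ≈ 0.07827103

0.078271


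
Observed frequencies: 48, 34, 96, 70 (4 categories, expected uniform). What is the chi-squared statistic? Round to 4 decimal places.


chi2 = sum((O-E)^2/E), E = total/4
total = 248, E = 248/4 = 62
(48 - 62)^2 / 62 = 196 / 62 = 98/31 ≈ 3.161290
(34 - 62)^2 / 62 = 784 / 62 = 392/31 ≈ 12.645161
(96 - 62)^2 / 62 = 1156 / 62 = 578/31 ≈ 18.645161
(70 - 62)^2 / 62 = 64 / 62 = 32/31 ≈ 1.032258
chi2 = 1100/31 ≈ 35.483871

35.4839


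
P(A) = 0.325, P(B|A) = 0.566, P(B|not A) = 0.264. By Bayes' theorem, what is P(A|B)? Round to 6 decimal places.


P(A|B) = P(B|A)*P(A) / P(B), P(B) = P(B|A)*P(A) + P(B|not A)*P(not A)
P(B|A)*P(A) = 0.566 * 0.325 = 0.18395
P(B|not A)*P(not A) = 0.264 * 0.675 = 0.1782
P(B) = 0.18395 + 0.1782 = 0.36215
P(A|B) = 0.18395 / 0.36215 = 3679/7243 ≈ 0.50793870

0.507939


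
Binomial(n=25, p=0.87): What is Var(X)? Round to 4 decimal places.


Var = n*p*(1-p) = 25 * 0.87 * 0.13 = 2.8275

2.8275


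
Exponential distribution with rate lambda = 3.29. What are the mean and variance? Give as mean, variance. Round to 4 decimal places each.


mean = 1/lam, var = 1/lam^2
mean = 1 / 3.29 = 100/329 ≈ 0.303951
lam^2 = 3.29^2 = 10.8241
var = 1 / 10.8241 ≈ 0.092386

0.3040, 0.0924


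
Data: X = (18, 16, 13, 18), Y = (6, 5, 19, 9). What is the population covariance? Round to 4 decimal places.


Cov = (1/n)*sum((xi-xbar)(yi-ybar))
n = 4, xbar = 65/4 = 16.25, ybar = 39/4 = 9.75
sum((xi-xbar)(yi-ybar)) = -36.75
Cov = -36.75 / 4 = -9.1875

-9.1875


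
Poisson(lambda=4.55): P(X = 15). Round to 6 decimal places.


P = e^(-lam) * lam^k / k!
e^(-4.55) ≈ 0.01056720
lam^k = 4.55^15 ≈ 7416020981.621020
k! = 15! = 1307674368000
P = 0.01056720 * 7416020981.621020 / 1307674368000 ≈ 0.000060

0.000060


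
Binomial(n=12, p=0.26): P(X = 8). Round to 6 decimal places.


P = C(n,k) * p^k * (1-p)^(n-k)
C(12,8) = 495
p^k = 0.26^8 ≈ 0.00002088271
(1-p)^(n-k) = 0.74^4 ≈ 0.2998658
P = 495 * 0.00002088271 * 0.2998658 ≈ 0.003100

0.003100


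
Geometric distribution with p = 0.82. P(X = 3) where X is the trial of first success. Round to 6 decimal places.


P = (1-p)^(k-1) * p
(1-p)^(k-1) = 0.18^2 = 0.0324
P = 0.0324 * 0.82 = 0.026568

0.026568


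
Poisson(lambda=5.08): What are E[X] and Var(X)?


E[X] = Var(X) = lambda = 5.08

5.08, 5.08


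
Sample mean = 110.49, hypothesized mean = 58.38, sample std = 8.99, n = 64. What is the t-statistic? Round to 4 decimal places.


t = (xbar - mu0) / (s/sqrt(n))
xbar - mu0 = 110.49 - 58.38 = 52.11
sqrt(64) = 8
s/sqrt(n) = 8.99 / 8 = 1.12375
t = 52.11 / 1.12375 = 41688/899 ≈ 46.371524

46.3715


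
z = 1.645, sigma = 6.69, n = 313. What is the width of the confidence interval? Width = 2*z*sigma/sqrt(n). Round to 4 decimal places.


width = 2*z*sigma/sqrt(n)
2*z*sigma = 2 * 1.645 * 6.69 = 22.0101
sqrt(313) ≈ 17.691806
width = 22.0101 / 17.691806 ≈ 1.244084

1.2441


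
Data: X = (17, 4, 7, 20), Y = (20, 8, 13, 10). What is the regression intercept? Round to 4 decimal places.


a = ybar - b*xbar, where b = sum((xi-xbar)(yi-ybar)) / sum((xi-xbar)^2)
n = 4, xbar = 48/4 = 12, ybar = 51/4 = 12.75
Sxy = sum((xi-xbar)(yi-ybar)) = 51
Sxx = sum((xi-xbar)^2) = 178
b = Sxy / Sxx = 51/178 ≈ 0.286517
a = 12.75 - 0.286517 * 12 = 3315/356 ≈ 9.311798

9.3118


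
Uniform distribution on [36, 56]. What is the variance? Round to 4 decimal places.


Var = (b-a)^2 / 12
(b-a)^2 = (56 - 36)^2 = 400
Var = 400/12 ≈ 33.333333

33.3333


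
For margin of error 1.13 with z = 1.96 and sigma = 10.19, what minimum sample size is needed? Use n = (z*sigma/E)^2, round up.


z*sigma/E = 1.96 * 10.19 / 1.13 = 49931/2825 ≈ 17.674690
(z*sigma/E)^2 ≈ 312.394676
round up: n = 313

313


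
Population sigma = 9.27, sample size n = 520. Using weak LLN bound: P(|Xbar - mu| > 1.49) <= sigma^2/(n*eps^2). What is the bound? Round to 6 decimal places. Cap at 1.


bound = min(1, sigma^2/(n*eps^2))
sigma^2 = 9.27^2 = 85.9329
n*eps^2 = 520 * 1.49^2 = 520 * 2.2201 = 1154.452
sigma^2/(n*eps^2) = 85.9329 / 1154.452 ≈ 0.07443610

0.074436


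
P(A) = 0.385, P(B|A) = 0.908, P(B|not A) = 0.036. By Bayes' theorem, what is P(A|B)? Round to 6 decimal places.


P(A|B) = P(B|A)*P(A) / P(B), P(B) = P(B|A)*P(A) + P(B|not A)*P(not A)
P(B|A)*P(A) = 0.908 * 0.385 = 0.34958
P(B|not A)*P(not A) = 0.036 * 0.615 = 0.02214
P(B) = 0.34958 + 0.02214 = 0.37172
P(A|B) = 0.34958 / 0.37172 ≈ 0.94043904

0.940439


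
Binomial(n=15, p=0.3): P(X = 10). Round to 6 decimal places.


P = C(n,k) * p^k * (1-p)^(n-k)
C(15,10) = 3003
p^k = 0.3^10 = 0.0000059049
(1-p)^(n-k) = 0.7^5 = 0.16807
P = 3003 * 0.0000059049 * 0.16807 ≈ 0.002980

0.002980


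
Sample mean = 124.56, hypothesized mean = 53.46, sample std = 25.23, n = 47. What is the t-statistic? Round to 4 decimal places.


t = (xbar - mu0) / (s/sqrt(n))
xbar - mu0 = 124.56 - 53.46 = 71.1
sqrt(47) ≈ 6.85565460
s/sqrt(n) = 25.23 / 6.85565460 ≈ 3.68017374
t = 71.1 / 3.68017374 ≈ 19.319740

19.3197


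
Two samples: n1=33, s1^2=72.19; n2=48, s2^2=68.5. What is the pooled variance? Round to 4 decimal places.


sp^2 = ((n1-1)*s1^2 + (n2-1)*s2^2)/(n1+n2-2)
(n1-1)*s1^2 = 32 * 72.19 = 2310.08
(n2-1)*s2^2 = 47 * 68.5 = 3219.5
numerator = 2310.08 + 3219.5 = 5529.58
n1+n2-2 = 79
sp^2 = 5529.58 / 79 = 276479/3950 ≈ 69.994684

69.9947
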